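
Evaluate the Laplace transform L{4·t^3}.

L{t^n} = n!/s^(n+1), so L{t^3} = 6/s^4. Then L{4·t^3} = 4·6/s^4 = 24/s^4

Final answer: 24/s^4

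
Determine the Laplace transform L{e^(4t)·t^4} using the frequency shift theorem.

L{e^(at)·t^n} = n!/(s-a)^(n+1), so L{e^(4t)·t^4} = 24/(s-4)^5

Final answer: 24/(s-4)^5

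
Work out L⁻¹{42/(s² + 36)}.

This is the form c·a/(s² + a²) with a = 6, c = 7. L⁻¹ = 7·sin(6t)

Final answer: 7·sin(6t)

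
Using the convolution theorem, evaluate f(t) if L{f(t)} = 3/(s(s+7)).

3/(s(s+7)) = (3/s)·(1/(s+7)) = L{3}·L{e^(-7t)}. By convolution, f(t) = 3*e^(-7t) = ∫₀ᵗ 3·e^(-7τ) dτ = 3·(1 - e^(-7t))/7

Final answer: 3·(1 - e^(-7t))/7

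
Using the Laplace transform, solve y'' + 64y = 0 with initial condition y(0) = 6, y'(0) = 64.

L{y''} + 64L{y} = 0. s²Y - 6s - 64 + 64Y = 0. Y(s² + 64) = 6s + 64. Y = (6s + 64)/(s² + 64). Inverting: y(t) = 6cos(8t) + 8sin(8t)

Final answer: y(t) = 6cos(8t) + 8sin(8t)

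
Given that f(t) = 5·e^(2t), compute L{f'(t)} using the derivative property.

f(0) = 5, F(s) = 5/(s-2). L{f'(t)} = s·F(s) - f(0) = 5s/(s-2) - 5 = (5s - 5(s-2))/(s-2) = 10/(s-2)

Final answer: 10/(s-2)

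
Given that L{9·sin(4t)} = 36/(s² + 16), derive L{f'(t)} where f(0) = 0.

L{f'(t)} = s·F(s) - f(0) = s·36/(s² + 16) - 0 = 36s/(s² + 16)

Final answer: 36s/(s² + 16)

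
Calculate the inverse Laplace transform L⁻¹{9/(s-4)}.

L⁻¹{1/(s-a)} = e^(at), so L⁻¹{1/(s-4)} = e^(4t), and L⁻¹{9/(s-4)} = 9·e^(4t)

Final answer: 9·e^(4t)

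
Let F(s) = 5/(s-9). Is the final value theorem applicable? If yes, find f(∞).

sF(s) = 5s/(s-9) has a pole at s = 9 in the right half-plane. Theorem does NOT apply (unstable system; f(t) = 5·e^(9t) grows without bound).

Final answer: Not applicable (unstable)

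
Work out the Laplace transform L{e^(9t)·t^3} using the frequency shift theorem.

L{e^(at)·t^n} = n!/(s-a)^(n+1), so L{e^(9t)·t^3} = 6/(s-9)^4

Final answer: 6/(s-9)^4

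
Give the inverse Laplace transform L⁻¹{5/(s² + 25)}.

L⁻¹{5/(s² + 25)} = sin(5t)

Final answer: sin(5t)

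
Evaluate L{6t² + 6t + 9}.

L{6t² + 6t + 9} = 6·2/s³ + 6/s² + 9/s = 12/s³ + 6/s² + 9/s

Final answer: 12/s³ + 6/s² + 9/s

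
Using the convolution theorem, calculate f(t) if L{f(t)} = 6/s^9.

6/s^9 = (6/s)·(1/s^8) = L{6}·L{t^7/5040}. By convolution, f(t) = 6*t^7/5040 = ∫₀ᵗ 6·τ^7/5040 dτ = 6·t^8/40320

Final answer: 6·t^8/40320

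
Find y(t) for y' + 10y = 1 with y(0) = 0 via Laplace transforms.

sY + 10Y = 1/s. Y = 1/(s(s+10)). Partial fractions: Y = 1/10/s - 1/10/(s+10)

Final answer: y(t) = 1/10(1 - e^(-10t))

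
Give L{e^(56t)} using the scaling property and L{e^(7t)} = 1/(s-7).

Using L{f(at)} = (1/a)F(s/a) with a=8 and f(t) = e^(7t): L{e^(56t)} = (1/8) · 1/((s/8)-7) = (1/8) · 8/(s-56) = 1/(s-56)

Final answer: 1/(s-56)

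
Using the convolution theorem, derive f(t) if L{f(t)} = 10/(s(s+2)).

10/(s(s+2)) = (10/s)·(1/(s+2)) = L{10}·L{e^(-2t)}. By convolution, f(t) = 10*e^(-2t) = ∫₀ᵗ 10·e^(-2τ) dτ = 10·(1 - e^(-2t))/2

Final answer: 10·(1 - e^(-2t))/2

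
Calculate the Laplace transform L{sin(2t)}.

L{sin(ωt)} = ω/(s² + ω²), so L{sin(2t)} = 2/(s² + 4)

Final answer: 2/(s² + 4)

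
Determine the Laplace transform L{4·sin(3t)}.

L{sin(ωt)} = ω/(s² + ω²), so L{sin(3t)} = 3/(s² + 9). Then L{4·sin(3t)} = 4·3/(s² + 9) = 12/(s² + 9)

Final answer: 12/(s² + 9)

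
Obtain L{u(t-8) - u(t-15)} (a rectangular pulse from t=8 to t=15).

L{u(t-a)} = e^(-as)/s. L{u(t-8) - u(t-15)} = (e^(-8s) - e^(-15s))/s

Final answer: (e^(-8s) - e^(-15s))/s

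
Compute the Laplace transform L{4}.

L{4} = 4 · L{1} = 4/s

Final answer: 4/s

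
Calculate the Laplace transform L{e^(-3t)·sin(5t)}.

L{e^(at)·sin(ωt)} = ω/((s-a)² + ω²), so L{e^(-3t)·sin(5t)} = 5/((s+3)² + 25)

Final answer: 5/((s+3)² + 25)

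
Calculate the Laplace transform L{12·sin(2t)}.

L{sin(ωt)} = ω/(s² + ω²), so L{sin(2t)} = 2/(s² + 4). Then L{12·sin(2t)} = 12·2/(s² + 4) = 24/(s² + 4)

Final answer: 24/(s² + 4)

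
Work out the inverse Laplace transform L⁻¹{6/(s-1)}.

L⁻¹{1/(s-a)} = e^(at), so L⁻¹{1/(s-1)} = e^t, and L⁻¹{6/(s-1)} = 6·e^t

Final answer: 6·e^t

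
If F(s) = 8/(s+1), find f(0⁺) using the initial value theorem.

f(0⁺) = lim_{s→∞} s·8/(s+1) = lim_{s→∞} 8s/(s+1) = 8

Final answer: 8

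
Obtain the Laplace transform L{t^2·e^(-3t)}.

L{t^n·e^(at)} = n!/(s-a)^(n+1), so L{t^2·e^(-3t)} = 2/(s+3)^3

Final answer: 2/(s+3)^3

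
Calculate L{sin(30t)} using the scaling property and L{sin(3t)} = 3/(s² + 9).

Using L{f(at)} = (1/a)F(s/a) with a=10: L{sin(30t)} = (1/10) · 3/((s/10)² + 9) = (1/10) · 3·100/(s² + 900) = 30/(s² + 900)

Final answer: 30/(s² + 900)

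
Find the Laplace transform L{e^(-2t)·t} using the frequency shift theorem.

L{e^(at)·t^n} = n!/(s-a)^(n+1), so L{e^(-2t)·t} = 1/(s+2)^2

Final answer: 1/(s+2)^2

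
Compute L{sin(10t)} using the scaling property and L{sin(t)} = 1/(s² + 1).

Using L{f(at)} = (1/a)F(s/a) with a=10: L{sin(10t)} = (1/10) · 1/((s/10)² + 1) = (1/10) · 1·100/(s² + 100) = 10/(s² + 100)

Final answer: 10/(s² + 100)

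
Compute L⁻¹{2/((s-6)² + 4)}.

Form: b/((s-a)² + b²) → e^(at)sin(bt). With a=6, b=2

Final answer: e^(6t)·sin(2t)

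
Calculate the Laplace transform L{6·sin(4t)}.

L{sin(ωt)} = ω/(s² + ω²), so L{sin(4t)} = 4/(s² + 16). Then L{6·sin(4t)} = 6·4/(s² + 16) = 24/(s² + 16)

Final answer: 24/(s² + 16)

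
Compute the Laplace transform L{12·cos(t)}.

L{cos(ωt)} = s/(s² + ω²), so L{cos(t)} = s/(s² + 1). Then L{12·cos(t)} = 12·s/(s² + 1) = 12s/(s² + 1)

Final answer: 12s/(s² + 1)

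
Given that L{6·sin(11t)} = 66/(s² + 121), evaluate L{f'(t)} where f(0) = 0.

L{f'(t)} = s·F(s) - f(0) = s·66/(s² + 121) - 0 = 66s/(s² + 121)

Final answer: 66s/(s² + 121)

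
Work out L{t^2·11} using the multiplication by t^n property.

L{11} = 11/s. d^1/ds^1[1/s] = -1/s². d^2/ds^2[1/s] = 2/s^3. So L{t^2} = (-1)^{2}·2/s^3 = 2/s^3. Then L{t^2·11} = 11·2/s^3 = 22/s^3

Final answer: 22/s^3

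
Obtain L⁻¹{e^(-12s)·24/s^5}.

L⁻¹{24/s^5} = t^4. By the time shift theorem, L⁻¹{e^(-as)F(s)} = u(t-a)f(t-a) with a=12, so L⁻¹{e^(-12s)·24/s^5} = u(t-12)·(t-12)^4

Final answer: u(t-12)·(t-12)^4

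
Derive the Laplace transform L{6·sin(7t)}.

L{sin(ωt)} = ω/(s² + ω²), so L{sin(7t)} = 7/(s² + 49). Then L{6·sin(7t)} = 6·7/(s² + 49) = 42/(s² + 49)

Final answer: 42/(s² + 49)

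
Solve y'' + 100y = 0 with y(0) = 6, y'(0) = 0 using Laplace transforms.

L{y''} + 100L{y} = 0. s²Y - 6s - 0 + 100Y = 0. Y(s² + 100) = 6s. Y = (6s)/(s² + 100). Inverting: y(t) = 6cos(10t)

Final answer: y(t) = 6cos(10t)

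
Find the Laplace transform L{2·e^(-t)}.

L{e^(at)} = 1/(s-a), so L{e^(-t)} = 1/(s+1). Then L{2·e^(-t)} = 2/(s+1)

Final answer: 2/(s+1)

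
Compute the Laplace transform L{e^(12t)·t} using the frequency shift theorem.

L{e^(at)·t^n} = n!/(s-a)^(n+1), so L{e^(12t)·t} = 1/(s-12)^2

Final answer: 1/(s-12)^2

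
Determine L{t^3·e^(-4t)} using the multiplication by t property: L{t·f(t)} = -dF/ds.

Using L{t^n·e^(at)} = n!/(s-a)^(n+1), L{t^3·e^(-4t)} = 6/(s+4)^4

Final answer: 6/(s+4)^4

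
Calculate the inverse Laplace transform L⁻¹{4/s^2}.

L⁻¹{n!/s^(n+1)} = t^n with n=1. So L⁻¹{1/s^2} = t, and L⁻¹{4/s^2} = (4/1)·t = 4·t

Final answer: 4·t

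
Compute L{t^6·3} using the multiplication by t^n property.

L{3} = 3/s. d^1/ds^1[1/s] = -1/s². d^2/ds^2[1/s] = 2/s^3. d^3/ds^3[1/s] = -6/s^4. d^4/ds^4[1/s] = 24/s^5. d^5/ds^5[1/s] = -120/s^6. d^6/ds^6[1/s] = 720/s^7. So L{t^6} = (-1)^{6}·720/s^7 = 720/s^7. Then L{t^6·3} = 3·720/s^7 = 2160/s^7

Final answer: 2160/s^7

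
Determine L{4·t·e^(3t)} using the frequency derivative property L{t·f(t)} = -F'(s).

L{e^(3t)} = 1/(s-3). By frequency derivative: L{t·e^(3t)} = -d/ds[1/(s-3)] = -(-1)/(s-3)² = 1/(s-3)². Then L{4·t·e^(3t)} = 4·1/(s-3)² = 4/(s-3)²

Final answer: 4/(s-3)²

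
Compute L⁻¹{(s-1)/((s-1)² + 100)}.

Using frequency shift: L⁻¹{(s-a)/((s-a)² + b²)} = e^(at)cos(bt). Here a=1, b=10

Final answer: e^t·cos(10t)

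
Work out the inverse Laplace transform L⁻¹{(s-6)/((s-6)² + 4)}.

Using frequency shift, L⁻¹{(s-6)/((s-6)² + 4)} = e^(6t)·cos(2t)

Final answer: e^(6t)·cos(2t)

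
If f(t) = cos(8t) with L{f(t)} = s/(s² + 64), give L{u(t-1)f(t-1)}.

Time shift theorem: L{u(t-a)f(t-a)} = e^(-as)F(s). Here a=1, F(s) = s/(s² + 64), so L{u(t-1)f(t-1)} = e^(-s)·s/(s² + 64)

Final answer: e^(-s)·s/(s² + 64)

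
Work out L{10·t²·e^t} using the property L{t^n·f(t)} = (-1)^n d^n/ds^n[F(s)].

L{e^t} = 1/(s-1). d/ds[1/(s-1)] = -1/(s-1)². d²/ds²[1/(s-1)] = 2/(s-1)³. So L{t²·e^t} = (-1)² · 2/(s-1)³ = 2/(s-1)³. Then L{10·t²·e^t} = 10·2/(s-1)³ = 20/(s-1)³

Final answer: 20/(s-1)³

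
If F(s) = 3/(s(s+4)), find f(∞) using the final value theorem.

f(∞) = lim_{s→0} s·3/(s(s+4)) = lim_{s→0} 3/(s+4) = 3/4 = 3/4

Final answer: 3/4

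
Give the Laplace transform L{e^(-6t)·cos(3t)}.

L{e^(at)·cos(ωt)} = (s-a)/((s-a)² + ω²), so L{e^(-6t)·cos(3t)} = (s+6)/((s+6)² + 9)

Final answer: (s+6)/((s+6)² + 9)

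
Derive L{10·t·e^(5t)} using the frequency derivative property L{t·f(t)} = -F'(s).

L{e^(5t)} = 1/(s-5). By frequency derivative: L{t·e^(5t)} = -d/ds[1/(s-5)] = -(-1)/(s-5)² = 1/(s-5)². Then L{10·t·e^(5t)} = 10·1/(s-5)² = 10/(s-5)²

Final answer: 10/(s-5)²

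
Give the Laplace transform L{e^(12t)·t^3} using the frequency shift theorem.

L{e^(at)·t^n} = n!/(s-a)^(n+1), so L{e^(12t)·t^3} = 6/(s-12)^4

Final answer: 6/(s-12)^4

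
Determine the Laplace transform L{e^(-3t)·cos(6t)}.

L{e^(at)·cos(ωt)} = (s-a)/((s-a)² + ω²), so L{e^(-3t)·cos(6t)} = (s+3)/((s+3)² + 36)

Final answer: (s+3)/((s+3)² + 36)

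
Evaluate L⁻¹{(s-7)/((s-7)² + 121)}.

Using frequency shift: L⁻¹{(s-a)/((s-a)² + b²)} = e^(at)cos(bt). Here a=7, b=11

Final answer: e^(7t)·cos(11t)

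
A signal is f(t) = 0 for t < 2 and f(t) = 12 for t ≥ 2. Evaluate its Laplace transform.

f(t) = 12·u(t-2). L{u(t-2)} = e^(-2s)/s, so L{f(t)} = 12·e^(-2s)/s

Final answer: 12·e^(-2s)/s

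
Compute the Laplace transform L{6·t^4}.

L{t^n} = n!/s^(n+1), so L{t^4} = 24/s^5. Then L{6·t^4} = 6·24/s^5 = 144/s^5

Final answer: 144/s^5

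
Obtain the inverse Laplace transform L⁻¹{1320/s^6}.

L⁻¹{n!/s^(n+1)} = t^n with n=5. So L⁻¹{120/s^6} = t^5, and L⁻¹{1320/s^6} = (1320/120)·t^5 = 11·t^5

Final answer: 11·t^5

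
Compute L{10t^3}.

L{t^n} = n!/s^(n+1). So L{10t^3} = 10·3!/s^4 = 60/s^4

Final answer: 60/s^4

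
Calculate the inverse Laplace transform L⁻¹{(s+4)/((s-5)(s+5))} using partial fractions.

Using partial fractions, f(t) = (9e^(5t) + e^(-5t))/10

Final answer: (9e^(5t) + e^(-5t))/10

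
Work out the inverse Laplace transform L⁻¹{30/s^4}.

L⁻¹{n!/s^(n+1)} = t^n with n=3. So L⁻¹{6/s^4} = t^3, and L⁻¹{30/s^4} = (30/6)·t^3 = 5·t^3

Final answer: 5·t^3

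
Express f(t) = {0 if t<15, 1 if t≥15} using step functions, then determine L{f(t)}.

f(t) = u(t-15). L{u(t-15)} = e^(-15s)/s, so L{f(t)} = e^(-15s)/s

Final answer: e^(-15s)/s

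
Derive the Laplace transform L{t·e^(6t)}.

L{t^n·e^(at)} = n!/(s-a)^(n+1), so L{t·e^(6t)} = 1/(s-6)^2

Final answer: 1/(s-6)^2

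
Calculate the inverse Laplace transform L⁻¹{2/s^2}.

L⁻¹{n!/s^(n+1)} = t^n with n=1. So L⁻¹{1/s^2} = t, and L⁻¹{2/s^2} = (2/1)·t = 2·t

Final answer: 2·t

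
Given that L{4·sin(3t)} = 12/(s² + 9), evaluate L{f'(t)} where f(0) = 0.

L{f'(t)} = s·F(s) - f(0) = s·12/(s² + 9) - 0 = 12s/(s² + 9)

Final answer: 12s/(s² + 9)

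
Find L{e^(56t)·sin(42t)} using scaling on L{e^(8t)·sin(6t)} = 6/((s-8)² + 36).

Scaling with a=7: L{e^(56t)·sin(42t)} = (1/7) · 6/((s/7-8)² + 36). Simplifying: 42/((s-56)² + 1764)

Final answer: 42/((s-56)² + 1764)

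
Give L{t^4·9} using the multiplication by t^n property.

L{9} = 9/s. d^1/ds^1[1/s] = -1/s². d^2/ds^2[1/s] = 2/s^3. d^3/ds^3[1/s] = -6/s^4. d^4/ds^4[1/s] = 24/s^5. So L{t^4} = (-1)^{4}·24/s^5 = 24/s^5. Then L{t^4·9} = 9·24/s^5 = 216/s^5

Final answer: 216/s^5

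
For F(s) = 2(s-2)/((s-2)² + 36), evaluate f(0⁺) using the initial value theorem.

f(0⁺) = lim_{s→∞} sF(s) = lim_{s→∞} 2s(s-2)/((s-2)² + 36) = 2

Final answer: 2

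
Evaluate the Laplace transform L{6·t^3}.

L{t^n} = n!/s^(n+1), so L{t^3} = 6/s^4. Then L{6·t^3} = 6·6/s^4 = 36/s^4

Final answer: 36/s^4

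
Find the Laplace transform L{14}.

L{14} = 14 · L{1} = 14/s

Final answer: 14/s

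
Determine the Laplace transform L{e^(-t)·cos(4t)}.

L{e^(at)·cos(ωt)} = (s-a)/((s-a)² + ω²), so L{e^(-t)·cos(4t)} = (s+1)/((s+1)² + 16)

Final answer: (s+1)/((s+1)² + 16)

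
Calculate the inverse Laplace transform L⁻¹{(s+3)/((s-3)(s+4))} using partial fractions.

Using partial fractions, f(t) = (6e^(3t) + e^(-4t))/7

Final answer: (6e^(3t) + e^(-4t))/7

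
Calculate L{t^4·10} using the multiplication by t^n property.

L{10} = 10/s. d^1/ds^1[1/s] = -1/s². d^2/ds^2[1/s] = 2/s^3. d^3/ds^3[1/s] = -6/s^4. d^4/ds^4[1/s] = 24/s^5. So L{t^4} = (-1)^{4}·24/s^5 = 24/s^5. Then L{t^4·10} = 10·24/s^5 = 240/s^5

Final answer: 240/s^5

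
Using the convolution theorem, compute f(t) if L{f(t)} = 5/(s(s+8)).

5/(s(s+8)) = (5/s)·(1/(s+8)) = L{5}·L{e^(-8t)}. By convolution, f(t) = 5*e^(-8t) = ∫₀ᵗ 5·e^(-8τ) dτ = 5·(1 - e^(-8t))/8

Final answer: 5·(1 - e^(-8t))/8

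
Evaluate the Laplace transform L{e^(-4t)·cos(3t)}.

L{e^(at)·cos(ωt)} = (s-a)/((s-a)² + ω²), so L{e^(-4t)·cos(3t)} = (s+4)/((s+4)² + 9)

Final answer: (s+4)/((s+4)² + 9)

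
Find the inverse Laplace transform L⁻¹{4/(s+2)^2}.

L⁻¹{n!/(s-a)^(n+1)} = t^n·e^(at) with n=1, a=-2. So L⁻¹{1/(s+2)^2} = t·e^(-2t), and L⁻¹{4/(s+2)^2} = (4/1)·t·e^(-2t) = 4·t·e^(-2t)

Final answer: 4·t·e^(-2t)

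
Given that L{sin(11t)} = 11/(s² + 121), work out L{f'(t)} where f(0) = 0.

L{f'(t)} = s·F(s) - f(0) = s·11/(s² + 121) - 0 = 11s/(s² + 121)

Final answer: 11s/(s² + 121)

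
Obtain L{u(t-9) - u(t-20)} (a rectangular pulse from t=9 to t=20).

L{u(t-a)} = e^(-as)/s. L{u(t-9) - u(t-20)} = (e^(-9s) - e^(-20s))/s

Final answer: (e^(-9s) - e^(-20s))/s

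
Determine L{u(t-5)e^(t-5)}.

u(t-a)f(t-a) with f(t)=e^t. L{e^t} = 1/(s-1). By time shift: e^(-5s)/(s-1)

Final answer: e^(-5s)/(s-1)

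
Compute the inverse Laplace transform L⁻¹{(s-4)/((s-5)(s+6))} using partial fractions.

Using partial fractions, f(t) = (e^(5t) + 10e^(-6t))/11

Final answer: (e^(5t) + 10e^(-6t))/11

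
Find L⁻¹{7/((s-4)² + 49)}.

Form: b/((s-a)² + b²) → e^(at)sin(bt). With a=4, b=7

Final answer: e^(4t)·sin(7t)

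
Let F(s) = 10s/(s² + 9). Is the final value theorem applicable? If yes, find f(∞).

The final value theorem requires all poles of sF(s) in the left half-plane. sF(s) = 10s²/(s² + 9) has poles at s = ±3i (imaginary axis). Theorem does NOT apply (oscillatory system).

Final answer: Not applicable (oscillatory)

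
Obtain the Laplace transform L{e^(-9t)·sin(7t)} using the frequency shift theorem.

Frequency shift: L{e^(at)f(t)} = F(s-a). L{e^(-9t)·sin(7t)} = 7/((s+9)² + 49)

Final answer: 7/((s+9)² + 49)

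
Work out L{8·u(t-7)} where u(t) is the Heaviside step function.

L{u(t-a)} = e^(-as)/s. Here a=7, so L{u(t-7)} = e^(-7s)/s, and L{8·u(t-7)} = 8·e^(-7s)/s

Final answer: 8·e^(-7s)/s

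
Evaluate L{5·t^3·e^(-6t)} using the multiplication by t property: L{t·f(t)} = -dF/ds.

Using L{t^n·e^(at)} = n!/(s-a)^(n+1), L{t^3·e^(-6t)} = 6/(s+6)^4, so L{5·t^3·e^(-6t)} = 5·6/(s+6)^4 = 30/(s+6)^4

Final answer: 30/(s+6)^4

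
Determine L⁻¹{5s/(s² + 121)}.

This is the form c·s/(s² + a²) with a = 11, c = 5. L⁻¹ = 5·cos(11t)

Final answer: 5·cos(11t)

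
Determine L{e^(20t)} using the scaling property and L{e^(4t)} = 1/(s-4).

Using L{f(at)} = (1/a)F(s/a) with a=5 and f(t) = e^(4t): L{e^(20t)} = (1/5) · 1/((s/5)-4) = (1/5) · 5/(s-20) = 1/(s-20)

Final answer: 1/(s-20)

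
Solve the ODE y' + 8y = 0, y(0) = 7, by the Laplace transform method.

L{y'} + 8L{y} = 0. sY - 7 + 8Y = 0. Y(s+8) = 7. Y = 7/(s+8)

Final answer: y(t) = 7e^(-8t)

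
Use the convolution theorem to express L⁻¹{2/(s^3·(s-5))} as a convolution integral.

2/(s^3·(s-5)) = (2/s^3)·(1/(s-5)) = L{t^2}·L{e^(5t)}. So f(t) = t^2*e^(5t) = ∫₀ᵗ τ^2·e^(5(t-τ)) dτ

Final answer: ∫₀ᵗ τ^2·e^(5(t-τ)) dτ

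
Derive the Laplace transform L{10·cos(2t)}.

L{cos(ωt)} = s/(s² + ω²), so L{cos(2t)} = s/(s² + 4). Then L{10·cos(2t)} = 10·s/(s² + 4) = 10s/(s² + 4)

Final answer: 10s/(s² + 4)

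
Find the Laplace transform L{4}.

L{4} = 4 · L{1} = 4/s

Final answer: 4/s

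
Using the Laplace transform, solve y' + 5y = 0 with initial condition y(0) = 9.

L{y'} + 5L{y} = 0. sY - 9 + 5Y = 0. Y(s+5) = 9. Y = 9/(s+5)

Final answer: y(t) = 9e^(-5t)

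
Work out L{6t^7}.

L{t^n} = n!/s^(n+1). So L{6t^7} = 6·7!/s^8 = 30240/s^8

Final answer: 30240/s^8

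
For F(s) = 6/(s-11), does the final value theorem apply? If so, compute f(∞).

sF(s) = 6s/(s-11) has a pole at s = 11 in the right half-plane. Theorem does NOT apply (unstable system; f(t) = 6·e^(11t) grows without bound).

Final answer: Not applicable (unstable)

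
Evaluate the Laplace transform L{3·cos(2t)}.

L{cos(ωt)} = s/(s² + ω²), so L{cos(2t)} = s/(s² + 4). Then L{3·cos(2t)} = 3·s/(s² + 4) = 3s/(s² + 4)

Final answer: 3s/(s² + 4)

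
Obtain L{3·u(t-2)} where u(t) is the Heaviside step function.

L{u(t-a)} = e^(-as)/s. Here a=2, so L{u(t-2)} = e^(-2s)/s, and L{3·u(t-2)} = 3·e^(-2s)/s

Final answer: 3·e^(-2s)/s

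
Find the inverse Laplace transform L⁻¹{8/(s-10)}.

L⁻¹{1/(s-a)} = e^(at), so L⁻¹{1/(s-10)} = e^(10t), and L⁻¹{8/(s-10)} = 8·e^(10t)

Final answer: 8·e^(10t)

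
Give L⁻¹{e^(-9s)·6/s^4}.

L⁻¹{6/s^4} = t^3. By the time shift theorem, L⁻¹{e^(-as)F(s)} = u(t-a)f(t-a) with a=9, so L⁻¹{e^(-9s)·6/s^4} = u(t-9)·(t-9)^3

Final answer: u(t-9)·(t-9)^3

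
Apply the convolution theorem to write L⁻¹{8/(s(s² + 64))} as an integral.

8/(s(s² + 64)) = (1/s)·(8/(s² + 64)) = L{1}·L{sin(8t)}. So f(t) = 1*(sin(8t)) = ∫₀ᵗ sin(8τ) dτ

Final answer: ∫₀ᵗ sin(8τ) dτ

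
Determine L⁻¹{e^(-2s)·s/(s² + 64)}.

L⁻¹{s/(s² + 64)} = cos(8t). By the time shift theorem, L⁻¹{e^(-as)F(s)} = u(t-a)f(t-a) with a=2, so L⁻¹{e^(-2s)·s/(s² + 64)} = u(t-2)·cos(8(t-2))

Final answer: u(t-2)·cos(8(t-2))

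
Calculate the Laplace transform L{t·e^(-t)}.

L{t^n·e^(at)} = n!/(s-a)^(n+1), so L{t·e^(-t)} = 1/(s+1)^2

Final answer: 1/(s+1)^2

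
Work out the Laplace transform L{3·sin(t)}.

L{sin(ωt)} = ω/(s² + ω²), so L{sin(t)} = 1/(s² + 1). Then L{3·sin(t)} = 3·1/(s² + 1) = 3/(s² + 1)

Final answer: 3/(s² + 1)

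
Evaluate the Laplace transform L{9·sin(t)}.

L{sin(ωt)} = ω/(s² + ω²), so L{sin(t)} = 1/(s² + 1). Then L{9·sin(t)} = 9·1/(s² + 1) = 9/(s² + 1)

Final answer: 9/(s² + 1)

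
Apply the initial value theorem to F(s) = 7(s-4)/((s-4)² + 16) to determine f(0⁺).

f(0⁺) = lim_{s→∞} sF(s) = lim_{s→∞} 7s(s-4)/((s-4)² + 16) = 7

Final answer: 7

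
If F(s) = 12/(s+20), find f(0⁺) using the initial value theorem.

f(0⁺) = lim_{s→∞} s·12/(s+20) = lim_{s→∞} 12s/(s+20) = 12

Final answer: 12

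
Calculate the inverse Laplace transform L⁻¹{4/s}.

L⁻¹{c/s} = c, so L⁻¹{4/s} = 4

Final answer: 4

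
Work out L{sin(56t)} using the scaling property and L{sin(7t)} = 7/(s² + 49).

Using L{f(at)} = (1/a)F(s/a) with a=8: L{sin(56t)} = (1/8) · 7/((s/8)² + 49) = (1/8) · 7·64/(s² + 3136) = 56/(s² + 3136)

Final answer: 56/(s² + 3136)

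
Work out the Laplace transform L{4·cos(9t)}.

L{cos(ωt)} = s/(s² + ω²), so L{cos(9t)} = s/(s² + 81). Then L{4·cos(9t)} = 4·s/(s² + 81) = 4s/(s² + 81)

Final answer: 4s/(s² + 81)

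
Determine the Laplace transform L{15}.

L{15} = 15 · L{1} = 15/s

Final answer: 15/s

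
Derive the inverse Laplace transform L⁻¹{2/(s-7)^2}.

L⁻¹{n!/(s-a)^(n+1)} = t^n·e^(at) with n=1, a=7. So L⁻¹{1/(s-7)^2} = t·e^(7t), and L⁻¹{2/(s-7)^2} = (2/1)·t·e^(7t) = 2·t·e^(7t)

Final answer: 2·t·e^(7t)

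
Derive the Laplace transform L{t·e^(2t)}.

L{t^n·e^(at)} = n!/(s-a)^(n+1), so L{t·e^(2t)} = 1/(s-2)^2

Final answer: 1/(s-2)^2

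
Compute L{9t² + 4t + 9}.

L{9t² + 4t + 9} = 9·2/s³ + 4/s² + 9/s = 18/s³ + 4/s² + 9/s

Final answer: 18/s³ + 4/s² + 9/s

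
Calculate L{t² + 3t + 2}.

L{t² + 3t + 2} = 2/s³ + 3/s² + 2/s = 2/s³ + 3/s² + 2/s

Final answer: 2/s³ + 3/s² + 2/s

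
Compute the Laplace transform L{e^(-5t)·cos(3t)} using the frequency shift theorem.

Frequency shift: L{e^(at)f(t)} = F(s-a). L{e^(-5t)·cos(3t)} = (s+5)/((s+5)² + 9)

Final answer: (s+5)/((s+5)² + 9)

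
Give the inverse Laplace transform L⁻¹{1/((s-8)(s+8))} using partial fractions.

Decompose: A/(s-8) + B/(s+8). A = 1/16, B = -1/16. f(t) = (e^(8t) - e^(-8t))/16

Final answer: (e^(8t) - e^(-8t))/16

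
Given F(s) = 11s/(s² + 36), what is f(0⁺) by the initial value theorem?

f(0⁺) = lim_{s→∞} s·11s/(s² + 36) = lim_{s→∞} 11s²/(s² + 36) = 11

Final answer: 11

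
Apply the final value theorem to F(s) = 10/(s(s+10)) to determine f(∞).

f(∞) = lim_{s→0} s·10/(s(s+10)) = lim_{s→0} 10/(s+10) = 10/10 = 1

Final answer: 1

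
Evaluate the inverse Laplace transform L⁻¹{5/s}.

L⁻¹{c/s} = c, so L⁻¹{5/s} = 5

Final answer: 5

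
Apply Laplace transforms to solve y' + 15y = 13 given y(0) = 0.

sY + 15Y = 13/s. Y = 13/(s(s+15)). Partial fractions: Y = 13/15/s - 13/15/(s+15)

Final answer: y(t) = 13/15(1 - e^(-15t))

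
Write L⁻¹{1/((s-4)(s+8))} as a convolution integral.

1/((s-4)(s+8)) = (1/(s-4))·(1/(s+8)) = L{e^(4t)}·L{e^(-8t)}. So f(t) = e^(4t)*e^(-8t) = ∫₀ᵗ e^(4τ)·e^(-8(t-τ)) dτ

Final answer: ∫₀ᵗ e^(4τ)·e^(-8(t-τ)) dτ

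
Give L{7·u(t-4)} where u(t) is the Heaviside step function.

L{u(t-a)} = e^(-as)/s. Here a=4, so L{u(t-4)} = e^(-4s)/s, and L{7·u(t-4)} = 7·e^(-4s)/s

Final answer: 7·e^(-4s)/s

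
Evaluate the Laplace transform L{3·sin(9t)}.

L{sin(ωt)} = ω/(s² + ω²), so L{sin(9t)} = 9/(s² + 81). Then L{3·sin(9t)} = 3·9/(s² + 81) = 27/(s² + 81)

Final answer: 27/(s² + 81)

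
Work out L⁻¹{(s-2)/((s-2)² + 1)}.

Using frequency shift: L⁻¹{(s-a)/((s-a)² + b²)} = e^(at)cos(bt). Here a=2, b=1

Final answer: e^(2t)·cos(t)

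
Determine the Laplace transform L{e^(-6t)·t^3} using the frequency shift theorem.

L{e^(at)·t^n} = n!/(s-a)^(n+1), so L{e^(-6t)·t^3} = 6/(s+6)^4

Final answer: 6/(s+6)^4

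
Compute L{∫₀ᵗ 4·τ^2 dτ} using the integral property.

L{∫₀ᵗ f(τ)dτ} = F(s)/s with f(t) = 4t^2. F(s) = 8/s^3, so L{∫₀ᵗ 4·τ^2 dτ} = (8/s^3)/s = 8/s^4. (Check: ∫₀ᵗ 4·τ^2 dτ = 4t^3/3.)

Final answer: 8/s^4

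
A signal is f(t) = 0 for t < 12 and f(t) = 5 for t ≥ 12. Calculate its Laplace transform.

f(t) = 5·u(t-12). L{u(t-12)} = e^(-12s)/s, so L{f(t)} = 5·e^(-12s)/s

Final answer: 5·e^(-12s)/s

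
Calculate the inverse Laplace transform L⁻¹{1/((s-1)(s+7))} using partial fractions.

Decompose: A/(s-1) + B/(s+7). A = 1/8, B = -1/8. f(t) = (e^t - e^(-7t))/8

Final answer: (e^t - e^(-7t))/8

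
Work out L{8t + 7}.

L{8t + 7} = 8·L{t} + 7·L{1} = 8/s² + 7/s

Final answer: 8/s² + 7/s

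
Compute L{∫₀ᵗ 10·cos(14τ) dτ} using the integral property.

L{∫₀ᵗ f(τ)dτ} = F(s)/s with F(s) = 10s/(s² + 196), so the result is (10s/(s² + 196))/s = 10/(s² + 196)

Final answer: 10/(s² + 196)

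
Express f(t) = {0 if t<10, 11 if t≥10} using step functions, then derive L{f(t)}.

f(t) = 11·u(t-10). L{u(t-10)} = e^(-10s)/s, so L{f(t)} = 11·e^(-10s)/s

Final answer: 11·e^(-10s)/s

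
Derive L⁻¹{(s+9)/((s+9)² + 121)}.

Using frequency shift: L⁻¹{(s-a)/((s-a)² + b²)} = e^(at)cos(bt). Here a=-9, b=11

Final answer: e^(-9t)·cos(11t)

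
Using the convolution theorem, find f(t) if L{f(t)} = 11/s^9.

11/s^9 = (11/s)·(1/s^8) = L{11}·L{t^7/5040}. By convolution, f(t) = 11*t^7/5040 = ∫₀ᵗ 11·τ^7/5040 dτ = 11·t^8/40320

Final answer: 11·t^8/40320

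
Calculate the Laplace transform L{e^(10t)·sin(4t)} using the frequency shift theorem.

Frequency shift: L{e^(at)f(t)} = F(s-a). L{e^(10t)·sin(4t)} = 4/((s-10)² + 16)

Final answer: 4/((s-10)² + 16)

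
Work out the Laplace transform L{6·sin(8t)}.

L{sin(ωt)} = ω/(s² + ω²), so L{sin(8t)} = 8/(s² + 64). Then L{6·sin(8t)} = 6·8/(s² + 64) = 48/(s² + 64)

Final answer: 48/(s² + 64)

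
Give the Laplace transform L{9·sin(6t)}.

L{sin(ωt)} = ω/(s² + ω²), so L{sin(6t)} = 6/(s² + 36). Then L{9·sin(6t)} = 9·6/(s² + 36) = 54/(s² + 36)

Final answer: 54/(s² + 36)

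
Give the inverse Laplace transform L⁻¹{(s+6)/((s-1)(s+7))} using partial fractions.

Using partial fractions, f(t) = (7e^t + e^(-7t))/8

Final answer: (7e^t + e^(-7t))/8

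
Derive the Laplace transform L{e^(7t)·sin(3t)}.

L{e^(at)·sin(ωt)} = ω/((s-a)² + ω²), so L{e^(7t)·sin(3t)} = 3/((s-7)² + 9)

Final answer: 3/((s-7)² + 9)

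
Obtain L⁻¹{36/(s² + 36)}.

This is the form c·a/(s² + a²) with a = 6, c = 6. L⁻¹ = 6·sin(6t)

Final answer: 6·sin(6t)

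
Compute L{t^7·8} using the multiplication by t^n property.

L{8} = 8/s. d^1/ds^1[1/s] = -1/s². d^2/ds^2[1/s] = 2/s^3. d^3/ds^3[1/s] = -6/s^4. d^4/ds^4[1/s] = 24/s^5. d^5/ds^5[1/s] = -120/s^6. d^6/ds^6[1/s] = 720/s^7. d^7/ds^7[1/s] = -5040/s^8. So L{t^7} = (-1)^{7}·-5040/s^8 = 5040/s^8. Then L{t^7·8} = 8·5040/s^8 = 40320/s^8

Final answer: 40320/s^8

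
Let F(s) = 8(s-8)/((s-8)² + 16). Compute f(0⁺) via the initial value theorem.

f(0⁺) = lim_{s→∞} sF(s) = lim_{s→∞} 8s(s-8)/((s-8)² + 16) = 8

Final answer: 8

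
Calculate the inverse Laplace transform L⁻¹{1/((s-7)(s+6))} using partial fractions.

Decompose: A/(s-7) + B/(s+6). A = 1/13, B = -1/13. f(t) = (e^(7t) - e^(-6t))/13

Final answer: (e^(7t) - e^(-6t))/13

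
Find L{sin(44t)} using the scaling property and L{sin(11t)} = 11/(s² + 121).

Using L{f(at)} = (1/a)F(s/a) with a=4: L{sin(44t)} = (1/4) · 11/((s/4)² + 121) = (1/4) · 11·16/(s² + 1936) = 44/(s² + 1936)

Final answer: 44/(s² + 1936)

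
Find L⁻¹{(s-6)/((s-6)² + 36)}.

Using frequency shift: L⁻¹{(s-a)/((s-a)² + b²)} = e^(at)cos(bt). Here a=6, b=6

Final answer: e^(6t)·cos(6t)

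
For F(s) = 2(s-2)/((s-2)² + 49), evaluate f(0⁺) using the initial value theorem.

f(0⁺) = lim_{s→∞} sF(s) = lim_{s→∞} 2s(s-2)/((s-2)² + 49) = 2

Final answer: 2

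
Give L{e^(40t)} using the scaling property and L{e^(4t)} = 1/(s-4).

Using L{f(at)} = (1/a)F(s/a) with a=10 and f(t) = e^(4t): L{e^(40t)} = (1/10) · 1/((s/10)-4) = (1/10) · 10/(s-40) = 1/(s-40)

Final answer: 1/(s-40)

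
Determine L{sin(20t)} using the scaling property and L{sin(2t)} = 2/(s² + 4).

Using L{f(at)} = (1/a)F(s/a) with a=10: L{sin(20t)} = (1/10) · 2/((s/10)² + 4) = (1/10) · 2·100/(s² + 400) = 20/(s² + 400)

Final answer: 20/(s² + 400)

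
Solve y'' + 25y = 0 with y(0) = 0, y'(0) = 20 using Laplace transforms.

L{y''} + 25L{y} = 0. s²Y - 0 - 20 + 25Y = 0. Y(s² + 25) = 20. Y = (20)/(s² + 25). Inverting: y(t) = 4sin(5t)

Final answer: y(t) = 4sin(5t)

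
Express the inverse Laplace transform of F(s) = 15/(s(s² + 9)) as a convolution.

15/(s(s² + 9)) = (1/s)·(15/(s² + 9)) = L{1}·L{5·sin(3t)}. So f(t) = 1*(5·sin(3t)) = ∫₀ᵗ 5·sin(3τ) dτ

Final answer: ∫₀ᵗ 5·sin(3τ) dτ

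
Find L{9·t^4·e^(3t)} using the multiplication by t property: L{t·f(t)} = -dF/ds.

Using L{t^n·e^(at)} = n!/(s-a)^(n+1), L{t^4·e^(3t)} = 24/(s-3)^5, so L{9·t^4·e^(3t)} = 9·24/(s-3)^5 = 216/(s-3)^5

Final answer: 216/(s-3)^5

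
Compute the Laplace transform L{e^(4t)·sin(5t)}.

L{e^(at)·sin(ωt)} = ω/((s-a)² + ω²), so L{e^(4t)·sin(5t)} = 5/((s-4)² + 25)

Final answer: 5/((s-4)² + 25)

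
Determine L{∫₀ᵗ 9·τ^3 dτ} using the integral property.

L{∫₀ᵗ f(τ)dτ} = F(s)/s with f(t) = 9t^3. F(s) = 54/s^4, so L{∫₀ᵗ 9·τ^3 dτ} = (54/s^4)/s = 54/s^5. (Check: ∫₀ᵗ 9·τ^3 dτ = 9t^4/4.)

Final answer: 54/s^5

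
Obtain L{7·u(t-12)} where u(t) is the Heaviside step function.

L{u(t-a)} = e^(-as)/s. Here a=12, so L{u(t-12)} = e^(-12s)/s, and L{7·u(t-12)} = 7·e^(-12s)/s

Final answer: 7·e^(-12s)/s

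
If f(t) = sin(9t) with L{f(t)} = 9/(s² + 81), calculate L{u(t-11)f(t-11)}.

Time shift theorem: L{u(t-a)f(t-a)} = e^(-as)F(s). Here a=11, F(s) = 9/(s² + 81), so L{u(t-11)f(t-11)} = e^(-11s)·9/(s² + 81)

Final answer: e^(-11s)·9/(s² + 81)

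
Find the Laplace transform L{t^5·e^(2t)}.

L{t^n·e^(at)} = n!/(s-a)^(n+1), so L{t^5·e^(2t)} = 120/(s-2)^6

Final answer: 120/(s-2)^6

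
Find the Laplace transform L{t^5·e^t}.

L{t^n·e^(at)} = n!/(s-a)^(n+1), so L{t^5·e^t} = 120/(s-1)^6

Final answer: 120/(s-1)^6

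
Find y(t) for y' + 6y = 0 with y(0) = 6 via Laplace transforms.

L{y'} + 6L{y} = 0. sY - 6 + 6Y = 0. Y(s+6) = 6. Y = 6/(s+6)

Final answer: y(t) = 6e^(-6t)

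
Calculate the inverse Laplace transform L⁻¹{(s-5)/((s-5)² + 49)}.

Using frequency shift, L⁻¹{(s-5)/((s-5)² + 49)} = e^(5t)·cos(7t)

Final answer: e^(5t)·cos(7t)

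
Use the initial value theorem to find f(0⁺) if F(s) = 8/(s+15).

f(0⁺) = lim_{s→∞} s·8/(s+15) = lim_{s→∞} 8s/(s+15) = 8

Final answer: 8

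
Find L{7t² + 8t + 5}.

L{7t² + 8t + 5} = 7·2/s³ + 8/s² + 5/s = 14/s³ + 8/s² + 5/s

Final answer: 14/s³ + 8/s² + 5/s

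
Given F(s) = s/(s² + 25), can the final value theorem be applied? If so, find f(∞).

The final value theorem requires all poles of sF(s) in the left half-plane. sF(s) = s²/(s² + 25) has poles at s = ±5i (imaginary axis). Theorem does NOT apply (oscillatory system).

Final answer: Not applicable (oscillatory)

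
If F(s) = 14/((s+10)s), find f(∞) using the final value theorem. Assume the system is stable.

f(∞) = lim_{s→0} sF(s) = lim_{s→0} 14/(s+10) = 7/5

Final answer: 7/5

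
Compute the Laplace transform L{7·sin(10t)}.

L{sin(ωt)} = ω/(s² + ω²), so L{sin(10t)} = 10/(s² + 100). Then L{7·sin(10t)} = 7·10/(s² + 100) = 70/(s² + 100)

Final answer: 70/(s² + 100)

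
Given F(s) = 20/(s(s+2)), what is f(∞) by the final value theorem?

f(∞) = lim_{s→0} s·20/(s(s+2)) = lim_{s→0} 20/(s+2) = 20/2 = 10

Final answer: 10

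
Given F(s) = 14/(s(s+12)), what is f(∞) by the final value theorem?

f(∞) = lim_{s→0} s·14/(s(s+12)) = lim_{s→0} 14/(s+12) = 14/12 = 7/6

Final answer: 7/6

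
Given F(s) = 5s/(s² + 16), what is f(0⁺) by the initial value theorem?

f(0⁺) = lim_{s→∞} s·5s/(s² + 16) = lim_{s→∞} 5s²/(s² + 16) = 5

Final answer: 5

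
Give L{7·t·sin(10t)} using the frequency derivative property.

L{sin(10t)} = 10/(s² + 100). By L{t·f(t)} = -F'(s): -d/ds[10/(s² + 100)] = -(10)·(-2s)/(s² + 100)² = 20s/(s² + 100)². Then L{7·t·sin(10t)} = 7·20s/(s² + 100)² = 140s/(s² + 100)²

Final answer: 140s/(s² + 100)²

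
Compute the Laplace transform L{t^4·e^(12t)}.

L{t^n·e^(at)} = n!/(s-a)^(n+1), so L{t^4·e^(12t)} = 24/(s-12)^5

Final answer: 24/(s-12)^5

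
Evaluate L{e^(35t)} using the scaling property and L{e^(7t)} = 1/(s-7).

Using L{f(at)} = (1/a)F(s/a) with a=5 and f(t) = e^(7t): L{e^(35t)} = (1/5) · 1/((s/5)-7) = (1/5) · 5/(s-35) = 1/(s-35)

Final answer: 1/(s-35)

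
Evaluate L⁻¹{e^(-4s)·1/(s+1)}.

L⁻¹{1/(s+1)} = e^(-t). By the time shift theorem, L⁻¹{e^(-as)F(s)} = u(t-a)f(t-a) with a=4, so L⁻¹{e^(-4s)·1/(s+1)} = u(t-4)·e^(-(t-4))

Final answer: u(t-4)·e^(-(t-4))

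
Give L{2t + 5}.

L{2t + 5} = 2·L{t} + 5·L{1} = 2/s² + 5/s

Final answer: 2/s² + 5/s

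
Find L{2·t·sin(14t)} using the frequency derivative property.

L{sin(14t)} = 14/(s² + 196). By L{t·f(t)} = -F'(s): -d/ds[14/(s² + 196)] = -(14)·(-2s)/(s² + 196)² = 28s/(s² + 196)². Then L{2·t·sin(14t)} = 2·28s/(s² + 196)² = 56s/(s² + 196)²

Final answer: 56s/(s² + 196)²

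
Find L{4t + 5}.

L{4t + 5} = 4·L{t} + 5·L{1} = 4/s² + 5/s

Final answer: 4/s² + 5/s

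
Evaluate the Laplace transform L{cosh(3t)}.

L{cosh(ωt)} = s/(s² - ω²), so L{cosh(3t)} = s/(s² - 9)

Final answer: s/(s² - 9)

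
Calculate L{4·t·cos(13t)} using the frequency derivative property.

L{cos(13t)} = s/(s² + 169). Derivative: d/ds[s/(s² + 169)] = [(s² + 169) - s·2s]/(s² + 169)² = (169 - s²)/(s² + 169)². So L{t·cos(13t)} = -F'(s) = (s² - 169)/(s² + 169)². Then L{4·t·cos(13t)} = 4·(s² - 169)/(s² + 169)²

Final answer: 4·(s² - 169)/(s² + 169)²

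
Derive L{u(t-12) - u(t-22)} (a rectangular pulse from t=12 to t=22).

L{u(t-a)} = e^(-as)/s. L{u(t-12) - u(t-22)} = (e^(-12s) - e^(-22s))/s

Final answer: (e^(-12s) - e^(-22s))/s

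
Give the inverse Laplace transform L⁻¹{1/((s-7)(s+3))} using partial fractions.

Decompose: A/(s-7) + B/(s+3). A = 1/10, B = -1/10. f(t) = (e^(7t) - e^(-3t))/10

Final answer: (e^(7t) - e^(-3t))/10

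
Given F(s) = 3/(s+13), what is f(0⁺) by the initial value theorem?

f(0⁺) = lim_{s→∞} s·3/(s+13) = lim_{s→∞} 3s/(s+13) = 3

Final answer: 3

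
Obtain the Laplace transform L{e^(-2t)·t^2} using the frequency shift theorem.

L{e^(at)·t^n} = n!/(s-a)^(n+1), so L{e^(-2t)·t^2} = 2/(s+2)^3

Final answer: 2/(s+2)^3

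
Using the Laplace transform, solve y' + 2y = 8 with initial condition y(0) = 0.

sY + 2Y = 8/s. Y = 8/(s(s+2)). Partial fractions: Y = 4/s - 4/(s+2)

Final answer: y(t) = 4(1 - e^(-2t))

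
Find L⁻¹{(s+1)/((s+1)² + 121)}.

Using frequency shift: L⁻¹{(s-a)/((s-a)² + b²)} = e^(at)cos(bt). Here a=-1, b=11

Final answer: e^(-t)·cos(11t)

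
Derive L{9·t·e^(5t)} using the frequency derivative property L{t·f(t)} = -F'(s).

L{e^(5t)} = 1/(s-5). By frequency derivative: L{t·e^(5t)} = -d/ds[1/(s-5)] = -(-1)/(s-5)² = 1/(s-5)². Then L{9·t·e^(5t)} = 9·1/(s-5)² = 9/(s-5)²

Final answer: 9/(s-5)²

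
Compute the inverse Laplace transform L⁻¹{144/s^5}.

L⁻¹{n!/s^(n+1)} = t^n with n=4. So L⁻¹{24/s^5} = t^4, and L⁻¹{144/s^5} = (144/24)·t^4 = 6·t^4

Final answer: 6·t^4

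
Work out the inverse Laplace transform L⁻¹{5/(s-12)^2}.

L⁻¹{n!/(s-a)^(n+1)} = t^n·e^(at) with n=1, a=12. So L⁻¹{1/(s-12)^2} = t·e^(12t), and L⁻¹{5/(s-12)^2} = (5/1)·t·e^(12t) = 5·t·e^(12t)

Final answer: 5·t·e^(12t)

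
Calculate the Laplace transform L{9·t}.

L{t^n} = n!/s^(n+1), so L{t} = 1/s^2. Then L{9·t} = 9·1/s^2 = 9/s^2

Final answer: 9/s^2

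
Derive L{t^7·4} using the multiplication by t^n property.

L{4} = 4/s. d^1/ds^1[1/s] = -1/s². d^2/ds^2[1/s] = 2/s^3. d^3/ds^3[1/s] = -6/s^4. d^4/ds^4[1/s] = 24/s^5. d^5/ds^5[1/s] = -120/s^6. d^6/ds^6[1/s] = 720/s^7. d^7/ds^7[1/s] = -5040/s^8. So L{t^7} = (-1)^{7}·-5040/s^8 = 5040/s^8. Then L{t^7·4} = 4·5040/s^8 = 20160/s^8

Final answer: 20160/s^8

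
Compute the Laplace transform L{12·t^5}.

L{t^n} = n!/s^(n+1), so L{t^5} = 120/s^6. Then L{12·t^5} = 12·120/s^6 = 1440/s^6

Final answer: 1440/s^6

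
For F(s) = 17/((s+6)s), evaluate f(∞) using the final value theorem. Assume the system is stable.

f(∞) = lim_{s→0} sF(s) = lim_{s→0} 17/(s+6) = 17/6

Final answer: 17/6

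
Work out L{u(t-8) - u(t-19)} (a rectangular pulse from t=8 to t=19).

L{u(t-a)} = e^(-as)/s. L{u(t-8) - u(t-19)} = (e^(-8s) - e^(-19s))/s

Final answer: (e^(-8s) - e^(-19s))/s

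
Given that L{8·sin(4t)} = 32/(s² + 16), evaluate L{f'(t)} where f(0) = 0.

L{f'(t)} = s·F(s) - f(0) = s·32/(s² + 16) - 0 = 32s/(s² + 16)

Final answer: 32s/(s² + 16)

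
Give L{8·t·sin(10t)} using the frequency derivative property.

L{sin(10t)} = 10/(s² + 100). By L{t·f(t)} = -F'(s): -d/ds[10/(s² + 100)] = -(10)·(-2s)/(s² + 100)² = 20s/(s² + 100)². Then L{8·t·sin(10t)} = 8·20s/(s² + 100)² = 160s/(s² + 100)²

Final answer: 160s/(s² + 100)²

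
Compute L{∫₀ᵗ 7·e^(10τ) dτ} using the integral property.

L{∫₀ᵗ f(τ)dτ} = F(s)/s with F(s) = 7/(s-10), so L{∫₀ᵗ 7·e^(10τ) dτ} = 7/(s(s-10))

Final answer: 7/(s(s-10))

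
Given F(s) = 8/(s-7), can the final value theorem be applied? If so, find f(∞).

sF(s) = 8s/(s-7) has a pole at s = 7 in the right half-plane. Theorem does NOT apply (unstable system; f(t) = 8·e^(7t) grows without bound).

Final answer: Not applicable (unstable)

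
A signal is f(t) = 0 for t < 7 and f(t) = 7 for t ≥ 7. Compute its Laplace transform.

f(t) = 7·u(t-7). L{u(t-7)} = e^(-7s)/s, so L{f(t)} = 7·e^(-7s)/s

Final answer: 7·e^(-7s)/s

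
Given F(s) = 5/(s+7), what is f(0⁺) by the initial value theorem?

f(0⁺) = lim_{s→∞} s·5/(s+7) = lim_{s→∞} 5s/(s+7) = 5

Final answer: 5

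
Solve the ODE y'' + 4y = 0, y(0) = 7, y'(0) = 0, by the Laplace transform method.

L{y''} + 4L{y} = 0. s²Y - 7s - 0 + 4Y = 0. Y(s² + 4) = 7s. Y = (7s)/(s² + 4). Inverting: y(t) = 7cos(2t)

Final answer: y(t) = 7cos(2t)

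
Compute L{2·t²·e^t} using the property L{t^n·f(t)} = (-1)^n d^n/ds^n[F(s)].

L{e^t} = 1/(s-1). d/ds[1/(s-1)] = -1/(s-1)². d²/ds²[1/(s-1)] = 2/(s-1)³. So L{t²·e^t} = (-1)² · 2/(s-1)³ = 2/(s-1)³. Then L{2·t²·e^t} = 2·2/(s-1)³ = 4/(s-1)³

Final answer: 4/(s-1)³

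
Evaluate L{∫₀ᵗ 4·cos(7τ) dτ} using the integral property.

L{∫₀ᵗ f(τ)dτ} = F(s)/s with F(s) = 4s/(s² + 49), so the result is (4s/(s² + 49))/s = 4/(s² + 49)

Final answer: 4/(s² + 49)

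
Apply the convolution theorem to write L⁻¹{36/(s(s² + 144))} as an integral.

36/(s(s² + 144)) = (1/s)·(36/(s² + 144)) = L{1}·L{3·sin(12t)}. So f(t) = 1*(3·sin(12t)) = ∫₀ᵗ 3·sin(12τ) dτ

Final answer: ∫₀ᵗ 3·sin(12τ) dτ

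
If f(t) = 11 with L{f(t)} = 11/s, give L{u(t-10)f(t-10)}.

Time shift theorem: L{u(t-a)f(t-a)} = e^(-as)F(s). Here a=10, F(s) = 11/s, so L{u(t-10)f(t-10)} = e^(-10s)·11/s

Final answer: e^(-10s)·11/s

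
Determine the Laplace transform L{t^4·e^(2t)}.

L{t^n·e^(at)} = n!/(s-a)^(n+1), so L{t^4·e^(2t)} = 24/(s-2)^5

Final answer: 24/(s-2)^5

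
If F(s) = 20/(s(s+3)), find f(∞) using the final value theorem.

f(∞) = lim_{s→0} s·20/(s(s+3)) = lim_{s→0} 20/(s+3) = 20/3 = 20/3

Final answer: 20/3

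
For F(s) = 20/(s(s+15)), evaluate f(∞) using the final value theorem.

f(∞) = lim_{s→0} s·20/(s(s+15)) = lim_{s→0} 20/(s+15) = 20/15 = 4/3

Final answer: 4/3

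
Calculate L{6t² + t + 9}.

L{6t² + t + 9} = 6·2/s³ + 1/s² + 9/s = 12/s³ + 1/s² + 9/s

Final answer: 12/s³ + 1/s² + 9/s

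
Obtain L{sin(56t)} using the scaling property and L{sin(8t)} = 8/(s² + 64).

Using L{f(at)} = (1/a)F(s/a) with a=7: L{sin(56t)} = (1/7) · 8/((s/7)² + 64) = (1/7) · 8·49/(s² + 3136) = 56/(s² + 3136)

Final answer: 56/(s² + 3136)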